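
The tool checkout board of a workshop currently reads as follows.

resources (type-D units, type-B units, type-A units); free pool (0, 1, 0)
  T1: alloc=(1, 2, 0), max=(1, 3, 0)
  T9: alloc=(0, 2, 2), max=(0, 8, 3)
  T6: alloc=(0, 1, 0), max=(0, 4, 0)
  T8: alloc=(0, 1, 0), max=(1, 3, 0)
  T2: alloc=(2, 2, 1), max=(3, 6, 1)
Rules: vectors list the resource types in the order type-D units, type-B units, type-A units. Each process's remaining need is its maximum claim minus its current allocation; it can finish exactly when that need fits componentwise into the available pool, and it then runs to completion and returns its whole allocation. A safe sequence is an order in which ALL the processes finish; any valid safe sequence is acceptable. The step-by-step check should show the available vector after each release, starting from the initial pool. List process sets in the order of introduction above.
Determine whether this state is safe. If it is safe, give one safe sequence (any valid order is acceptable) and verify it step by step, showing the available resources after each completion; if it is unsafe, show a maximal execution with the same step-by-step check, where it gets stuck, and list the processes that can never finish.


The state is SAFE; one workable sequence: T1, T8, T2, T9, T6.
Key observation: reading the order forward, T1 is the first process whose need (0, 1, 0) meets the free pool (0, 1, 0) exactly on a resource it requests.
Walking it through:
  pool = (0, 1, 0)
  run T1 (needs (0, 1, 0), free (0, 1, 0)); after release of (1, 2, 0) the pool is (1, 3, 0)
  run T8 (needs (1, 2, 0), free (1, 3, 0)); after release of (0, 1, 0) the pool is (1, 4, 0)
  run T2 (needs (1, 4, 0), free (1, 4, 0)); after release of (2, 2, 1) the pool is (3, 6, 1)
  run T9 (needs (0, 6, 1), free (3, 6, 1)); after release of (0, 2, 2) the pool is (3, 8, 3)
  run T6 (needs (0, 3, 0), free (3, 8, 3)); after release of (0, 1, 0) the pool is (3, 9, 3)


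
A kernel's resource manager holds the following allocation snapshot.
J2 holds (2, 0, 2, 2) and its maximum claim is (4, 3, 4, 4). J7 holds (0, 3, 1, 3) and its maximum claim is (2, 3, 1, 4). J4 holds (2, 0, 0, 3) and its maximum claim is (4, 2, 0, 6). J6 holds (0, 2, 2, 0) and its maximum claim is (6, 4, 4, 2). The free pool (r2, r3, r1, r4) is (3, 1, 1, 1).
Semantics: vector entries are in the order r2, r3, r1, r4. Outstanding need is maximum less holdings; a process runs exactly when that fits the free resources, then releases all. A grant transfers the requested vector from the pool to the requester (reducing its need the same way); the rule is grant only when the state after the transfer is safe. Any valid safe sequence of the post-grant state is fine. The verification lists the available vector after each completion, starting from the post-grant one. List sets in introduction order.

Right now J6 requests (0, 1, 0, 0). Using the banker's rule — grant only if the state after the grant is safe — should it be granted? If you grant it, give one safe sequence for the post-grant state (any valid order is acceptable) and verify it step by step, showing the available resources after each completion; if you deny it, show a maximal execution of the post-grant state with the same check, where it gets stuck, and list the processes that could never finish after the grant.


GRANT. The post-grant state is safe; one safe sequence: J7, J2, J4, J6.
Key observation: the grant leaves (3, 0, 1, 1) free — enough for J7, whose release restarts the cascade.
Check on the post-grant state, step by step:
  pool = (3, 0, 1, 1)
  J7: need (2, 0, 0, 1) fits (3, 0, 1, 1); releases (0, 3, 1, 3), pool now (3, 3, 2, 4)
  J2: need (2, 3, 2, 2) fits (3, 3, 2, 4); releases (2, 0, 2, 2), pool now (5, 3, 4, 6)
  J4: need (2, 2, 0, 3) fits (5, 3, 4, 6); releases (2, 0, 0, 3), pool now (7, 3, 4, 9)
  J6: need (6, 1, 2, 2) fits (7, 3, 4, 9); releases (0, 3, 2, 0), pool now (7, 6, 6, 9)


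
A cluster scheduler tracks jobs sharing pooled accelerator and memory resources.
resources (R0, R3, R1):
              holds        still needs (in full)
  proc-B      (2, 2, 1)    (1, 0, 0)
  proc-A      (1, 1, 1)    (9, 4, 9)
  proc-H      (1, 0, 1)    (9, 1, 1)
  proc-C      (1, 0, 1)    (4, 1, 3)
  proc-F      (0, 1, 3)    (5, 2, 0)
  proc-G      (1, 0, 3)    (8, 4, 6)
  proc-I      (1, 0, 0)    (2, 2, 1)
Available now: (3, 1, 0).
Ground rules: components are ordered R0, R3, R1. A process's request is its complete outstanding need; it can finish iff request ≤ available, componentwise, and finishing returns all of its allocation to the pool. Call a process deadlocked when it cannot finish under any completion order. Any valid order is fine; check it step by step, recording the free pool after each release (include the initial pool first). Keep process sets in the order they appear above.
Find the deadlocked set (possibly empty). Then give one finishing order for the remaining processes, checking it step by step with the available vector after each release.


Deadlocked set: proc-A, proc-H and proc-G.
Key observation: the wall is R0: completing proc-B, proc-F, proc-C, proc-I brings the pool only to (7, 4, 5), and all the rest need more.
The rest can finish in the order proc-B, proc-F, proc-C, proc-I. Walking it through:
  pool = (3, 1, 0)
  run proc-B (needs (1, 0, 0), free (3, 1, 0)); after release of (2, 2, 1) the pool is (5, 3, 1)
  run proc-F (needs (5, 2, 0), free (5, 3, 1)); after release of (0, 1, 3) the pool is (5, 4, 4)
  run proc-C (needs (4, 1, 3), free (5, 4, 4)); after release of (1, 0, 1) the pool is (6, 4, 5)
  run proc-I (needs (2, 2, 1), free (6, 4, 5)); after release of (1, 0, 0) the pool is (7, 4, 5)
None of the blocked processes ever fits:
  blocked: proc-A wants (9, 4, 9), pool (7, 4, 5) — not enough R0 and R1
  blocked: proc-H wants (9, 1, 1), pool (7, 4, 5) — not enough R0
  blocked: proc-G wants (8, 4, 6), pool (7, 4, 5) — not enough R0 and R1


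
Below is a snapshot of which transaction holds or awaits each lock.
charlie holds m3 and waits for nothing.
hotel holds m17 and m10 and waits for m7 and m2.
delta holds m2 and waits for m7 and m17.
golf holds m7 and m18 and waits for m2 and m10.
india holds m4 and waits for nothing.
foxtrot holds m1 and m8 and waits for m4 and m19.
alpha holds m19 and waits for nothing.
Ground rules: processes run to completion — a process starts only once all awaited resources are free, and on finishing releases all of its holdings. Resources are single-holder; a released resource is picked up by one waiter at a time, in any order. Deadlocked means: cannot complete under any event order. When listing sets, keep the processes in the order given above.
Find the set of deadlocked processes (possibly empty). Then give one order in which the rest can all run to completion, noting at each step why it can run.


Deadlocked set: hotel, delta and golf.
Key observation: hotel -> delta -> hotel is a circular wait — nothing in it can go first; golf is caught in further circular waits.
One completion order for the rest: charlie, india, alpha, foxtrot.
Check, step by step:
  run charlie (it waits on nothing); releases m3
  run india (it waits on nothing); releases m4
  run alpha (it waits on nothing); releases m19
  foxtrot: everything it awaited (m4 and m19) is free; runs, freeing m1 and m8


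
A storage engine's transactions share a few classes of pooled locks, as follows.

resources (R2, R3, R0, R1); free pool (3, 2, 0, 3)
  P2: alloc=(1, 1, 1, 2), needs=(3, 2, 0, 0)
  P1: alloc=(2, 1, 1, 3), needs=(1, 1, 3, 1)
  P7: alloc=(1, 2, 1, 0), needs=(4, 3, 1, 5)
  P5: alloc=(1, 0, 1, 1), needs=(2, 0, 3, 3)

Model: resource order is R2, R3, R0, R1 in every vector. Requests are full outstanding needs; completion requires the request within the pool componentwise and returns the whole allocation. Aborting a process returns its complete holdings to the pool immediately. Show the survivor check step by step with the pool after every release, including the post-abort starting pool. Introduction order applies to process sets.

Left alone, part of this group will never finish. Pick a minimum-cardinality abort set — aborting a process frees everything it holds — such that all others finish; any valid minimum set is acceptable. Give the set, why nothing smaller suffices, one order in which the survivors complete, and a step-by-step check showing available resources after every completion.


The answer: abort P5.
Key observation: P1 had no path to completion before; after the abort of P5 ((1, 0, 1, 1) returned), step 3 is where it fits.
Why nothing smaller works: aborting no one leaves the state deadlocked as given.
The survivors complete as P2, P7, P1. Verifying each step (starting from the post-abort pool):
  pool = (4, 2, 1, 4)
  P2: need (3, 2, 0, 0) fits (4, 2, 1, 4); releases (1, 1, 1, 2), pool now (5, 3, 2, 6)
  P7: need (4, 3, 1, 5) fits (5, 3, 2, 6); releases (1, 2, 1, 0), pool now (6, 5, 3, 6)
  P1: need (1, 1, 3, 1) fits (6, 5, 3, 6); releases (2, 1, 1, 3), pool now (8, 6, 4, 9)


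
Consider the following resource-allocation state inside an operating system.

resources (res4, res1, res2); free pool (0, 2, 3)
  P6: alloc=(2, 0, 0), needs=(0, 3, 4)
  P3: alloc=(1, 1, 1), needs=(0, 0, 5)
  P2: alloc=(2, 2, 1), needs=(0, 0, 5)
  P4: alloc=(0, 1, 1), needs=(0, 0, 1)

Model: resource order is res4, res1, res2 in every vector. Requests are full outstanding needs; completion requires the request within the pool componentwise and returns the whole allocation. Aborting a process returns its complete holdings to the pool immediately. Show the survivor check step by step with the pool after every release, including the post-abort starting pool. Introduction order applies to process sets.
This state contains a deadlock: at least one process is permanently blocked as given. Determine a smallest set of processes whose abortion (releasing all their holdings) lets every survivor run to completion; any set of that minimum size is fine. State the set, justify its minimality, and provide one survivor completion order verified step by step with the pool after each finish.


Abort P2.
Key observation: aborting P2 returns (2, 2, 1), and P3 — hopeless before — runs at step 3 with the returned capacity in the pool.
Why nothing smaller works: aborting no one leaves the state deadlocked as given.
The survivors complete as P6, P4, P3. Verifying each step (starting from the post-abort pool):
  pool = (2, 4, 4)
  P6 needs (0, 3, 4) <= (2, 4, 4) -> finishes; pool += (2, 0, 0) = (4, 4, 4)
  P4 needs (0, 0, 1) <= (4, 4, 4) -> finishes; pool += (0, 1, 1) = (4, 5, 5)
  P3 needs (0, 0, 5) <= (4, 5, 5) -> finishes; pool += (1, 1, 1) = (5, 6, 6)


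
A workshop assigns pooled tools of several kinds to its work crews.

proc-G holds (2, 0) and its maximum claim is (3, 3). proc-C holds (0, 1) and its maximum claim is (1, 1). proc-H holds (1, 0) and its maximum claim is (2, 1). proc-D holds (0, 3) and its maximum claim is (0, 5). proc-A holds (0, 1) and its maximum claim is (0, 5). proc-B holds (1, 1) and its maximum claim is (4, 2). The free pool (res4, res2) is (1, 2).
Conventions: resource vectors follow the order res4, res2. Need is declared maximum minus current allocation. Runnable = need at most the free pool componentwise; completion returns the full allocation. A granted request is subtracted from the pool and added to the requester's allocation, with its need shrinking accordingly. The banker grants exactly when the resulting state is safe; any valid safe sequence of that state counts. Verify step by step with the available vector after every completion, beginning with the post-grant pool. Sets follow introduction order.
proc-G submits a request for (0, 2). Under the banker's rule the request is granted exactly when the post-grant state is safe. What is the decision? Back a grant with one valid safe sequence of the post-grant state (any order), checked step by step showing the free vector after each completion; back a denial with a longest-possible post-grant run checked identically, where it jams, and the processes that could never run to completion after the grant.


GRANT. The post-grant state is safe; one safe sequence: proc-C, proc-G, proc-B, proc-H, proc-D, proc-A.
Key observation: post-grant, (1, 0) remains, and an order beginning with proc-C completes everyone.
Verifying the post-grant state step by step:
  pool = (1, 0)
  run proc-C (needs (1, 0), free (1, 0)); after release of (0, 1) the pool is (1, 1)
  run proc-G (needs (1, 1), free (1, 1)); after release of (2, 2) the pool is (3, 3)
  run proc-B (needs (3, 1), free (3, 3)); after release of (1, 1) the pool is (4, 4)
  run proc-H (needs (1, 1), free (4, 4)); after release of (1, 0) the pool is (5, 4)
  run proc-D (needs (0, 2), free (5, 4)); after release of (0, 3) the pool is (5, 7)
  run proc-A (needs (0, 4), free (5, 7)); after release of (0, 1) the pool is (5, 8)


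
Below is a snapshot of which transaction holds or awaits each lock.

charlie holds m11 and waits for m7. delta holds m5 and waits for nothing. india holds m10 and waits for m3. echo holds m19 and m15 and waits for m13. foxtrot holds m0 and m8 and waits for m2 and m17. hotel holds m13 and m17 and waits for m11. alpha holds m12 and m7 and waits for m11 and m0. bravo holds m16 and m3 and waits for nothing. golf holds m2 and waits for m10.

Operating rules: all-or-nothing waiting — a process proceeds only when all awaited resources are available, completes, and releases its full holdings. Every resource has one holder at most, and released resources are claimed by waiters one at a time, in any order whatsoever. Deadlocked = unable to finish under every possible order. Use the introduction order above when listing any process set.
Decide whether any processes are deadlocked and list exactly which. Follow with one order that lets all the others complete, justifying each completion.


Deadlocked set: charlie, echo, foxtrot, hotel and alpha.
Key observation: charlie -> alpha -> charlie is a circular wait — nothing in it can go first; foxtrot and hotel are caught in further circular waits and echo waits into the deadlock from upstream.
The rest can finish in the order bravo, india, delta, golf.
Check, step by step:
  bravo waits on nothing -> runs at once and releases m16 and m3
  india waits on m3 — all released -> runs and releases m10
  delta waits on nothing -> runs at once and releases m5
  golf waits on m10 — all released -> runs and releases m2


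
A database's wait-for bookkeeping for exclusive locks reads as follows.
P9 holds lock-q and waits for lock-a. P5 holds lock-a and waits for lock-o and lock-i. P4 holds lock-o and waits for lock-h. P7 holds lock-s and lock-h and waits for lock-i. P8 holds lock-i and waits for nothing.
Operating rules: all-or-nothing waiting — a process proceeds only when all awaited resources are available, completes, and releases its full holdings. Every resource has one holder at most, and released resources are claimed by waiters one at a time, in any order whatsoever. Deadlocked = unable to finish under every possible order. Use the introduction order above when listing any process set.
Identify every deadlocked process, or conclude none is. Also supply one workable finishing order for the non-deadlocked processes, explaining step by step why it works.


The deadlocked set is empty.
Key observation: all waits point, directly or indirectly, at processes that can finish, so nothing is permanently blocked.
One completion order for the rest: P8, P7, P4, P5, P9.
Check, step by step:
  P8 waits on nothing -> runs at once and releases lock-i
  P7 waits on lock-i — all released -> runs and releases lock-s and lock-h
  P4 waits on lock-h — all released -> runs and releases lock-o
  P5 waits on lock-o and lock-i — all released -> runs and releases lock-a
  P9 waits on lock-a — all released -> runs and releases lock-q


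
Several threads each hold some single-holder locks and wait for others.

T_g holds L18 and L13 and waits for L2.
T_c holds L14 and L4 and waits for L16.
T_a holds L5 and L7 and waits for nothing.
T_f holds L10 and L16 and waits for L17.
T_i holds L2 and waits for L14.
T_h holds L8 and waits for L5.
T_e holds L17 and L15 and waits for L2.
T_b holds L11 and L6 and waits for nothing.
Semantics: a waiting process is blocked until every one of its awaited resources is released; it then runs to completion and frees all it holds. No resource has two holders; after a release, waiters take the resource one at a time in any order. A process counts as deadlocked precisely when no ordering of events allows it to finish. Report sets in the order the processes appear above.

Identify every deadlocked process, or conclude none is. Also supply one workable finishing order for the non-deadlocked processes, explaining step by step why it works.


Deadlocked set: T_g, T_c, T_f, T_i and T_e.
Key observation: nobody on the ring T_i -> T_c -> T_f -> T_e -> T_i can start until another member finishes, which never happens; T_g waits into the deadlock from upstream.
The rest can finish in the order T_a, T_h, T_b.
Step-by-step check:
  T_a waits on nothing -> runs at once and releases L5 and L7
  T_h waits on L5 — all released -> runs and releases L8
  T_b waits on nothing -> runs at once and releases L11 and L6


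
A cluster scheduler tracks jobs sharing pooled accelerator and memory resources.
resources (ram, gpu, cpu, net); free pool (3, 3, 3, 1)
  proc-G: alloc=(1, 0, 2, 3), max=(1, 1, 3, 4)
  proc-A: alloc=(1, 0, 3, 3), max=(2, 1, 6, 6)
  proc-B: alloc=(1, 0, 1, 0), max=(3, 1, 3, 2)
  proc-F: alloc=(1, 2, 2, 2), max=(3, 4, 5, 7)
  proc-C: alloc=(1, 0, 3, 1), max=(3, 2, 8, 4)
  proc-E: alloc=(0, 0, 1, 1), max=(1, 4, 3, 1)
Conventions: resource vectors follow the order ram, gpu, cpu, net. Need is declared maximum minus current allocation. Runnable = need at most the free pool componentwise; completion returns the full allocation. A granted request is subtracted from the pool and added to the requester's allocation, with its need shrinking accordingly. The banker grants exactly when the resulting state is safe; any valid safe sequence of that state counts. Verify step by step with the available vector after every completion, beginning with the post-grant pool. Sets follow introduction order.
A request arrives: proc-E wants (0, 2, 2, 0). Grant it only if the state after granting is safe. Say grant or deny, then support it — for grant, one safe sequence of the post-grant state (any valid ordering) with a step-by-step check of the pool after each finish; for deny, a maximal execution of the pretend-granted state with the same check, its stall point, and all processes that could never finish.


DENY. Granting would leave the state unsafe.
Key observation: gpu is the bottleneck — with proc-G, proc-A, proc-B done the pool holds (6, 1, 7, 7), short of every remaining need.
Pretend the grant happened; the run proc-G, proc-A, proc-B goes as far as possible. Walking it through:
  pool = (3, 1, 1, 1)
  proc-G needs (0, 1, 1, 1) <= (3, 1, 1, 1) -> finishes; pool += (1, 0, 2, 3) = (4, 1, 3, 4)
  proc-A needs (1, 1, 3, 3) <= (4, 1, 3, 4) -> finishes; pool += (1, 0, 3, 3) = (5, 1, 6, 7)
  proc-B needs (2, 1, 2, 2) <= (5, 1, 6, 7) -> finishes; pool += (1, 0, 1, 0) = (6, 1, 7, 7)
  proc-F still needs (2, 2, 3, 5) but only (6, 1, 7, 7) is free — short on gpu
  proc-C still needs (2, 2, 5, 3) but only (6, 1, 7, 7) is free — short on gpu
  proc-E still needs (1, 2, 0, 0) but only (6, 1, 7, 7) is free — short on gpu
Had the request been granted, proc-F, proc-C and proc-E could never finish.


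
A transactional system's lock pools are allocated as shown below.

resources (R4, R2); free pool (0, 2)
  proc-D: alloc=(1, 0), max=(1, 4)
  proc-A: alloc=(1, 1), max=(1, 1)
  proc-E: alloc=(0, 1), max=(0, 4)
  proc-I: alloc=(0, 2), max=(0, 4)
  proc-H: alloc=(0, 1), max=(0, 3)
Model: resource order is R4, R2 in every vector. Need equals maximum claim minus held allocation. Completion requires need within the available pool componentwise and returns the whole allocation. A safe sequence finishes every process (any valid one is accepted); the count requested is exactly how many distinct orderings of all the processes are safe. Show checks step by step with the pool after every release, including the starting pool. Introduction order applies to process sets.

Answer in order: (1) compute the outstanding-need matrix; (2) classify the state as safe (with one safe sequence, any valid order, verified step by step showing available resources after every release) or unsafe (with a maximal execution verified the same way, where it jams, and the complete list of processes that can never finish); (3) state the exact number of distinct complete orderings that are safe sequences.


(1) Outstanding need per process (order R4, R2):
  proc-D: (0, 4)
  proc-A: (0, 0)
  proc-E: (0, 3)
  proc-I: (0, 2)
  proc-H: (0, 2)
(2) SAFE. One safe sequence: proc-A, proc-H, proc-D, proc-E, proc-I.
Key observation: reading the order forward, proc-D is the first process whose need (0, 4) meets the free pool (1, 4) exactly on a resource it requests.
Check, step by step:
  pool = (0, 2)
  proc-A needs (0, 0) <= (0, 2) -> finishes; pool += (1, 1) = (1, 3)
  proc-H needs (0, 2) <= (1, 3) -> finishes; pool += (0, 1) = (1, 4)
  proc-D needs (0, 4) <= (1, 4) -> finishes; pool += (1, 0) = (2, 4)
  proc-E needs (0, 3) <= (2, 4) -> finishes; pool += (0, 1) = (2, 5)
  proc-I needs (0, 2) <= (2, 5) -> finishes; pool += (0, 2) = (2, 7)
(3) The exact count: 60 of the possible complete orderings are safe sequences.


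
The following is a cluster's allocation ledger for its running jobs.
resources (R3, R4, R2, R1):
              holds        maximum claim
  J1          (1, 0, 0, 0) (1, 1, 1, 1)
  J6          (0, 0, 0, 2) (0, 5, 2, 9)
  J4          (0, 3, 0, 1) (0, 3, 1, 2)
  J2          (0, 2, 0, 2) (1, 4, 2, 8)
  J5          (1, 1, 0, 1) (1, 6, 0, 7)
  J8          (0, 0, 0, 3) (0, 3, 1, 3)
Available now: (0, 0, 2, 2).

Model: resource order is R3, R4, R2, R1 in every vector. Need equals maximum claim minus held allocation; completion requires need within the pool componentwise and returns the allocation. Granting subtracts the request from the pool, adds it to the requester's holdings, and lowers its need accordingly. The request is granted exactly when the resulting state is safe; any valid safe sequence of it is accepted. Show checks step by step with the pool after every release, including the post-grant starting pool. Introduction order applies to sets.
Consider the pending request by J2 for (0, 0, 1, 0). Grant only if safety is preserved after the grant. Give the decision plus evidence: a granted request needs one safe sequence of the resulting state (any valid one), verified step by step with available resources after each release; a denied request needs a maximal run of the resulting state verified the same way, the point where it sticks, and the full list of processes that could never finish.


GRANT: granting preserves safety; a valid post-grant sequence is J4, J1, J8, J2, J5, J6.
Key observation: after the grant the pool drops to (0, 0, 1, 2), which still lets J4 finish first and unwind the rest.
Verifying the post-grant state step by step:
  pool = (0, 0, 1, 2)
  J4: need (0, 0, 1, 1) fits (0, 0, 1, 2); releases (0, 3, 0, 1), pool now (0, 3, 1, 3)
  J1: need (0, 1, 1, 1) fits (0, 3, 1, 3); releases (1, 0, 0, 0), pool now (1, 3, 1, 3)
  J8: need (0, 3, 1, 0) fits (1, 3, 1, 3); releases (0, 0, 0, 3), pool now (1, 3, 1, 6)
  J2: need (1, 2, 1, 6) fits (1, 3, 1, 6); releases (0, 2, 1, 2), pool now (1, 5, 2, 8)
  J5: need (0, 5, 0, 6) fits (1, 5, 2, 8); releases (1, 1, 0, 1), pool now (2, 6, 2, 9)
  J6: need (0, 5, 2, 7) fits (2, 6, 2, 9); releases (0, 0, 0, 2), pool now (2, 6, 2, 11)


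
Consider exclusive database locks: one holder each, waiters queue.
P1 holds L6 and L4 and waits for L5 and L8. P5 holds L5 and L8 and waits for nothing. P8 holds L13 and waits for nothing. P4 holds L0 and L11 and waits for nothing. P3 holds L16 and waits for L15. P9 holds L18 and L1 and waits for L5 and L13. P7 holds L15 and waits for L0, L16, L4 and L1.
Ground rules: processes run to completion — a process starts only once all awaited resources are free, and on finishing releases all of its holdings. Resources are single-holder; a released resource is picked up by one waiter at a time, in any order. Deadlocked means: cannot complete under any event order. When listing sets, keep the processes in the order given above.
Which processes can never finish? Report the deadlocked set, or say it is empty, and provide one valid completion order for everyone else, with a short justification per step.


Deadlocked set: P3 and P7.
Key observation: the knot is the closed ring of waits P3 -> P7 -> P3; no other process is dragged down with it.
One completion order for the rest: P5, P8, P9, P1, P4.
Check, step by step:
  P5: no waits; runs immediately, freeing L5 and L8
  P8: no waits; runs immediately, freeing L13
  P9 waits on L5 and L13 — all released -> runs and releases L18 and L1
  P1 waits on L5 and L8 — all released -> runs and releases L6 and L4
  P4: no waits; runs immediately, freeing L0 and L11


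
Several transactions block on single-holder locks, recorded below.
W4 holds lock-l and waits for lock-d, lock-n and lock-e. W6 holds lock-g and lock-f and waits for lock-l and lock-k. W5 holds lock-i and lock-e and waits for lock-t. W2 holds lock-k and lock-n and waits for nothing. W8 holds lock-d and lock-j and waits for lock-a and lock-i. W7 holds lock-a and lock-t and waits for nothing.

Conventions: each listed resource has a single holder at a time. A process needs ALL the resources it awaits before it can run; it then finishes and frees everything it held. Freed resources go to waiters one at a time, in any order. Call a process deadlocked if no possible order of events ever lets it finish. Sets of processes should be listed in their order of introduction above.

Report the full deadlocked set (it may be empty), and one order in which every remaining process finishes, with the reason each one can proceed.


No process is deadlocked.
Key observation: every chain of waits terminates; starting from the processes that wait on nothing, all the rest unlock in turn.
One completion order for the rest: W7, W2, W5, W8, W4, W6.
Check, step by step:
  W7: no waits; runs immediately, freeing lock-a and lock-t
  W2: no waits; runs immediately, freeing lock-k and lock-n
  W5: everything it awaited (lock-t) is free; runs, freeing lock-i and lock-e
  W8: everything it awaited (lock-a and lock-i) is free; runs, freeing lock-d and lock-j
  W4: everything it awaited (lock-d, lock-n and lock-e) is free; runs, freeing lock-l
  W6: everything it awaited (lock-l and lock-k) is free; runs, freeing lock-g and lock-f


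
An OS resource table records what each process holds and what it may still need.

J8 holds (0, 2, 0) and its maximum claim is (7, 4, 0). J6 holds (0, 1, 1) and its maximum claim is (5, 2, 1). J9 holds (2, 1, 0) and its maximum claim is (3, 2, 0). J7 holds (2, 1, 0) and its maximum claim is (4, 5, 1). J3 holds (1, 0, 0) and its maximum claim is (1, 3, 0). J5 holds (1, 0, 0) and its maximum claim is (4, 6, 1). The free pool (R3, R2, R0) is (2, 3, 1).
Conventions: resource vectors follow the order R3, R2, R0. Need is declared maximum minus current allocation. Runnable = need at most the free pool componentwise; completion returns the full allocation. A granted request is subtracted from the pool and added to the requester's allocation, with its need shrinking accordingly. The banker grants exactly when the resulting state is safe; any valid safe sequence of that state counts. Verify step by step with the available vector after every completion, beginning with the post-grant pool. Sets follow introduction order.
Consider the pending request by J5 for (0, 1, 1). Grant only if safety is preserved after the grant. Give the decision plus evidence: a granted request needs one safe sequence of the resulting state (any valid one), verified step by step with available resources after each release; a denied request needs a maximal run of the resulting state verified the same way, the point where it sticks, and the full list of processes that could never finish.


GRANT — the state after the grant stays safe, e.g. via J9, J3, J6, J7, J5, J8.
Key observation: with (2, 2, 0) left after the transfer, J9 can run at once — the state stays safe.
Step-by-step check of the post-grant state:
  pool = (2, 2, 0)
  J9 needs (1, 1, 0) <= (2, 2, 0) -> finishes; pool += (2, 1, 0) = (4, 3, 0)
  J3 needs (0, 3, 0) <= (4, 3, 0) -> finishes; pool += (1, 0, 0) = (5, 3, 0)
  J6 needs (5, 1, 0) <= (5, 3, 0) -> finishes; pool += (0, 1, 1) = (5, 4, 1)
  J7 needs (2, 4, 1) <= (5, 4, 1) -> finishes; pool += (2, 1, 0) = (7, 5, 1)
  J5 needs (3, 5, 0) <= (7, 5, 1) -> finishes; pool += (1, 1, 1) = (8, 6, 2)
  J8 needs (7, 2, 0) <= (8, 6, 2) -> finishes; pool += (0, 2, 0) = (8, 8, 2)


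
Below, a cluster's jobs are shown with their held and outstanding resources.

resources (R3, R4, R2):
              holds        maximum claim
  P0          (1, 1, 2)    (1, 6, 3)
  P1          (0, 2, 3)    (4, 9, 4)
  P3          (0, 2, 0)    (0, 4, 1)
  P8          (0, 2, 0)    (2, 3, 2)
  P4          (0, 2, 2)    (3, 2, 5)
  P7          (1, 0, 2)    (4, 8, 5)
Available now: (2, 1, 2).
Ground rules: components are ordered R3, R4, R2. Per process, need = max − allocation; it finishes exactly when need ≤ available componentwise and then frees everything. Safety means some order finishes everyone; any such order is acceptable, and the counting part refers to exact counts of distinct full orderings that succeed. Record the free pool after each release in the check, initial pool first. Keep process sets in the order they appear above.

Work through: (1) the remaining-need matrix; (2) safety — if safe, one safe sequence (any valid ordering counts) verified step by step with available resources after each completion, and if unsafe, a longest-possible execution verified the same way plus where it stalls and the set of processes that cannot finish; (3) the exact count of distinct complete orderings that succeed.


(1) Remaining need (order R3, R4, R2):
  P0: (0, 5, 1)
  P1: (4, 7, 1)
  P3: (0, 2, 1)
  P8: (2, 1, 2)
  P4: (3, 0, 3)
  P7: (3, 8, 3)
(2) SAFE. One safe sequence: P8, P3, P0, P4, P7, P1.
Key observation: P8 is the earliest step where a requested resource binds exactly: need (2, 1, 2), pool (2, 1, 2) at its turn.
Verifying each step:
  pool = (2, 1, 2)
  run P8 (needs (2, 1, 2), free (2, 1, 2)); after release of (0, 2, 0) the pool is (2, 3, 2)
  run P3 (needs (0, 2, 1), free (2, 3, 2)); after release of (0, 2, 0) the pool is (2, 5, 2)
  run P0 (needs (0, 5, 1), free (2, 5, 2)); after release of (1, 1, 2) the pool is (3, 6, 4)
  run P4 (needs (3, 0, 3), free (3, 6, 4)); after release of (0, 2, 2) the pool is (3, 8, 6)
  run P7 (needs (3, 8, 3), free (3, 8, 6)); after release of (1, 0, 2) the pool is (4, 8, 8)
  run P1 (needs (4, 7, 1), free (4, 8, 8)); after release of (0, 2, 3) the pool is (4, 10, 11)
(3) The exact count: 1 of the possible complete orderings is a safe sequence.


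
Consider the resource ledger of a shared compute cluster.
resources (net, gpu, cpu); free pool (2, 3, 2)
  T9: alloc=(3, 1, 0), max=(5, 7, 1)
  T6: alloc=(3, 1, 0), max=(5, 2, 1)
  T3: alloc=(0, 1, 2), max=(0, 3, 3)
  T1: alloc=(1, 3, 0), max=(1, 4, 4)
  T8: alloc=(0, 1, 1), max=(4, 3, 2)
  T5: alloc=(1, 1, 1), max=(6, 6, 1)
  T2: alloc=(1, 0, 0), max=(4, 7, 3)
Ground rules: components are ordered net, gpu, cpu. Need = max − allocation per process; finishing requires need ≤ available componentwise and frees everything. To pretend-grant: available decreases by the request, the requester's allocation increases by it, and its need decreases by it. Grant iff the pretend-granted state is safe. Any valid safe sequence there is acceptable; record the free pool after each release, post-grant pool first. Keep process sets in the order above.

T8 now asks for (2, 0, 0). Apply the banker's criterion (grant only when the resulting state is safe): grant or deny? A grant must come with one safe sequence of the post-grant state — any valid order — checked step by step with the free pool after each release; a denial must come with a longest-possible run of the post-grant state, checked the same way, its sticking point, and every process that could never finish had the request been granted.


DENY. Granting would leave the state unsafe.
Key observation: no order helps: past T3, T1, the free pool tops out at (1, 7, 4), below what each blocked process needs in net.
Pretend the grant happened; the run T3, T1 goes as far as possible. Check, step by step:
  pool = (0, 3, 2)
  T3 needs (0, 2, 1) <= (0, 3, 2) -> finishes; pool += (0, 1, 2) = (0, 4, 4)
  T1 needs (0, 1, 4) <= (0, 4, 4) -> finishes; pool += (1, 3, 0) = (1, 7, 4)
  T9 still needs (2, 6, 1) but only (1, 7, 4) is free — short on net
  T6 still needs (2, 1, 1) but only (1, 7, 4) is free — short on net
  T8 still needs (2, 2, 1) but only (1, 7, 4) is free — short on net
  T5 still needs (5, 5, 0) but only (1, 7, 4) is free — short on net
  T2 still needs (3, 7, 3) but only (1, 7, 4) is free — short on net
Post-grant, the permanently blocked set is T9, T6, T8, T5 and T2.


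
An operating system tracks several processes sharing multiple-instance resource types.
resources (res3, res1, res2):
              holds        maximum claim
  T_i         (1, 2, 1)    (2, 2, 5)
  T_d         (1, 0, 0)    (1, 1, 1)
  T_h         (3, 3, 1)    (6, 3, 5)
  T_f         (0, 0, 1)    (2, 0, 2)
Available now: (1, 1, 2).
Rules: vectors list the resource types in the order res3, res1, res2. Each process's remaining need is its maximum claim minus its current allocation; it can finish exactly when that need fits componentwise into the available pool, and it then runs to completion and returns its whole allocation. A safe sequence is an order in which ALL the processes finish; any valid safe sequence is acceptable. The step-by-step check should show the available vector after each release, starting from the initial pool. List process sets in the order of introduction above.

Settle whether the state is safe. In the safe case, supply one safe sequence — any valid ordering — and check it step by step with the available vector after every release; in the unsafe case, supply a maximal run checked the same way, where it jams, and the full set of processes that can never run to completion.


UNSAFE.
Key observation: the wall is res2: completing T_d, T_f brings the pool only to (2, 1, 3), and all the rest need more.
The run T_d, T_f cannot be extended any further. Walking it through:
  pool = (1, 1, 2)
  T_d needs (0, 1, 1) <= (1, 1, 2) -> finishes; pool += (1, 0, 0) = (2, 1, 2)
  T_f needs (2, 0, 1) <= (2, 1, 2) -> finishes; pool += (0, 0, 1) = (2, 1, 3)
  T_i cannot run: need (1, 0, 4) vs free (2, 1, 3) (insufficient res2)
  T_h cannot run: need (3, 0, 4) vs free (2, 1, 3) (insufficient res3 and res2)
Permanently blocked: T_i and T_h.


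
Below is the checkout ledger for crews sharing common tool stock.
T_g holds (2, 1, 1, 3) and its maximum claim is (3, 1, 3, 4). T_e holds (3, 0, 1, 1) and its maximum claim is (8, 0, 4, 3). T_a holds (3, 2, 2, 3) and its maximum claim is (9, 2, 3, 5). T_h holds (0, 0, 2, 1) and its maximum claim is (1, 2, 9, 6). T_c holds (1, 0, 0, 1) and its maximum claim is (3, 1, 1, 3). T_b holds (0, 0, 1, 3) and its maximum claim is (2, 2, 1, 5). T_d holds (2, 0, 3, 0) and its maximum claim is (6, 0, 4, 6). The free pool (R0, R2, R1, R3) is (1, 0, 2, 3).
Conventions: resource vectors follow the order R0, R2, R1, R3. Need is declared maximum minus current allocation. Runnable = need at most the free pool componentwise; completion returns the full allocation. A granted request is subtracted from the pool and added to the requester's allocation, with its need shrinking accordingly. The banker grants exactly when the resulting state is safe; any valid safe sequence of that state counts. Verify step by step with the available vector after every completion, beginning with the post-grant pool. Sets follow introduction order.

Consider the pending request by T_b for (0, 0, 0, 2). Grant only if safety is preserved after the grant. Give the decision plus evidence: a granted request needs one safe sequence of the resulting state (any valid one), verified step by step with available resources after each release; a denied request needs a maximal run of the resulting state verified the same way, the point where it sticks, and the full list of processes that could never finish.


DENY. Granting would leave the state unsafe.
Key observation: after T_g, T_c the pool peaks at (4, 1, 3, 5), and each blocked process is short somewhere: T_e on R0; T_a on R0; T_h on R2, R1; T_b on R2; T_d on R3.
After a pretend grant, a maximal execution: T_g, T_c — then nothing else fits. Verifying each step:
  pool = (1, 0, 2, 1)
  T_g: need (1, 0, 2, 1) fits (1, 0, 2, 1); releases (2, 1, 1, 3), pool now (3, 1, 3, 4)
  T_c: need (2, 1, 1, 2) fits (3, 1, 3, 4); releases (1, 0, 0, 1), pool now (4, 1, 3, 5)
  T_e still needs (5, 0, 3, 2) but only (4, 1, 3, 5) is free — short on R0
  T_a still needs (6, 0, 1, 2) but only (4, 1, 3, 5) is free — short on R0
  T_h still needs (1, 2, 7, 5) but only (4, 1, 3, 5) is free — short on R2 and R1
  T_b still needs (2, 2, 0, 0) but only (4, 1, 3, 5) is free — short on R2
  T_d still needs (4, 0, 1, 6) but only (4, 1, 3, 5) is free — short on R3
Had the request been granted, T_e, T_a, T_h, T_b and T_d could never finish.


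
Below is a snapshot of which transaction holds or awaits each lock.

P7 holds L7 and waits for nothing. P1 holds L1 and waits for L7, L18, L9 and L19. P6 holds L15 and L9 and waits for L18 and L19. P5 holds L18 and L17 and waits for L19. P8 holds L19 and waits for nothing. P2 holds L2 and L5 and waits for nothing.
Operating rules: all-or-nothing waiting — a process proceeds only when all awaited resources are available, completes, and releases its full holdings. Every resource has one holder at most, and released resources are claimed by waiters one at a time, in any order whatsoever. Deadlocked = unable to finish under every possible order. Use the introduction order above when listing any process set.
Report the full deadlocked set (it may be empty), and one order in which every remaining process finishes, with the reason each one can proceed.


The deadlocked set is empty.
Key observation: the wait graph is acyclic; completion cascades from the unblocked processes through everyone else.
One completion order for the rest: P8, P2, P5, P6, P7, P1.
Verifying each step:
  P8 waits on nothing -> runs at once and releases L19
  P2 waits on nothing -> runs at once and releases L2 and L5
  P5 waits on L19 — all released -> runs and releases L18 and L17
  P6 waits on L18 and L19 — all released -> runs and releases L15 and L9
  P7 waits on nothing -> runs at once and releases L7
  P1 waits on L7, L18, L9 and L19 — all released -> runs and releases L1


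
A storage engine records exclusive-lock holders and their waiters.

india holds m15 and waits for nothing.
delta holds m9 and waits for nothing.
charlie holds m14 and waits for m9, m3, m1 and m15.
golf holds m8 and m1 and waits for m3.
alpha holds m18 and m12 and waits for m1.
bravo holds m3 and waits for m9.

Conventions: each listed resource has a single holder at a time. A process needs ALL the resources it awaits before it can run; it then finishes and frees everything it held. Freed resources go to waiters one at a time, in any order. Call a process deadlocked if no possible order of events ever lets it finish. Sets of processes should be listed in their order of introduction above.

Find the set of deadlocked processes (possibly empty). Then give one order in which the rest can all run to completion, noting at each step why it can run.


Nothing here is deadlocked.
Key observation: the wait relation is loop-free; peeling off processes with no waits unwinds the whole state.
A valid finishing order for the others: india, delta, bravo, golf, charlie, alpha.
Verifying each step:
  india: no waits; runs immediately, freeing m15
  delta: no waits; runs immediately, freeing m9
  run bravo (all its waits — m9 — are resolved); releases m3
  run golf (all its waits — m3 — are resolved); releases m8 and m1
  run charlie (all its waits — m9, m3, m1 and m15 — are resolved); releases m14
  run alpha (all its waits — m1 — are resolved); releases m18 and m12
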